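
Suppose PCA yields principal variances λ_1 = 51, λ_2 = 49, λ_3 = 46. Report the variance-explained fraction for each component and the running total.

Step 1 — total variance = trace(Sigma) = Σ λ_i = 51 + 49 + 46 = 146.

Step 2 — fraction explained by component i = λ_i / Σ λ:
  PC1: 51/146 = 0.3493
  PC2: 49/146 = 0.3356
  PC3: 46/146 = 0.3151

Step 3 — cumulative fraction after k components = (λ_1 + ... + λ_k) / Σ λ:
  k = 1: 51/146 = 0.3493
  k = 2: (51 + 49)/146 = 100/146 = 0.6849
  k = 3: (51 + 49 + 46)/146 = 146/146 = 1

Summary (fraction, with percent):

explained: PC1 0.3493 (34.93%), PC2 0.3356 (33.56%), PC3 0.3151 (31.51%);  cumulative: 0.3493, 0.6849, 1


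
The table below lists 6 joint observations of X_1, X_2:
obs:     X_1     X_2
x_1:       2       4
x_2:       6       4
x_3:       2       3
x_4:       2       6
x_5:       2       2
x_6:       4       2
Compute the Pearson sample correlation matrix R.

Step 1 — column means:
  mean(X_1) = (2 + 6 + 2 + 2 + 2 + 4) / 6 = 18/6 = 3
  mean(X_2) = (4 + 4 + 3 + 6 + 2 + 2) / 6 = 21/6 = 3.5

Step 2 — sample variances and covariances s[i,j] = (1/(n-1)) · Σ_k (x_{k,i} - mean_i) · (x_{k,j} - mean_j), with n-1 = 5:
  s[X_1,X_1] = ((-1)·(-1) + (3)·(3) + (-1)·(-1) + (-1)·(-1) + (-1)·(-1) + (1)·(1)) / 5 = 14/5 = 2.8
  s[X_1,X_2] = ((-1)·(0.5) + (3)·(0.5) + (-1)·(-0.5) + (-1)·(2.5) + (-1)·(-1.5) + (1)·(-1.5)) / 5 = -1/5 = -0.2
  s[X_2,X_2] = ((0.5)·(0.5) + (0.5)·(0.5) + (-0.5)·(-0.5) + (2.5)·(2.5) + (-1.5)·(-1.5) + (-1.5)·(-1.5)) / 5 = 11.5/5 = 2.3
  Sample standard deviations s_i = √(s[i,i]):
  s(X_1) = √(2.8) = 1.6733
  s(X_2) = √(2.3) = 1.5166

Step 3 — r_{ij} = s_{ij} / (s_i · s_j):
  r[X_1,X_1] = 1 (diagonal).
  r[X_1,X_2] = -0.2 / (1.6733 · 1.5166) = -0.2 / 2.5377 = -0.0788
  r[X_2,X_2] = 1 (diagonal).

R is symmetric with unit diagonal. Assembling:

R = [[1, -0.0788],
 [-0.0788, 1]]


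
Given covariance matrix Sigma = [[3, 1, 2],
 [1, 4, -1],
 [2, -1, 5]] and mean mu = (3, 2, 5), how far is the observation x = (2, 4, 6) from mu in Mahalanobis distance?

Step 1 — centre the observation: (x - mu) = (-1, 2, 1).

Step 2 — invert Sigma (cofactor / det for 3×3, or solve directly):
  Sigma^{-1} = [[0.5938, -0.2188, -0.2812],
 [-0.2188, 0.3438, 0.1562],
 [-0.2812, 0.1562, 0.3438]].

Step 3 — form the quadratic (x - mu)^T · Sigma^{-1} · (x - mu):
  Sigma^{-1} · (x - mu) = (-1.3125, 1.0625, 0.9375).
  (x - mu)^T · [Sigma^{-1} · (x - mu)] = (-1)·(-1.3125) + (2)·(1.0625) + (1)·(0.9375) = 4.375.

Step 4 — take square root: d = √(4.375) ≈ 2.0917.

d(x, mu) = √(4.375) ≈ 2.0917


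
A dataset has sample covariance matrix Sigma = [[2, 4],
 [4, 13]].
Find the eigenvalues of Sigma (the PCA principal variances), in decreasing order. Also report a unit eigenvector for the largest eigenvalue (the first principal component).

Step 1 — characteristic polynomial of 2×2 Sigma:
  det(Sigma - λI) = λ² - trace · λ + det = 0.
  trace = 2 + 13 = 15, det = 2·13 - (4)² = 10.
Step 2 — discriminant:
  Δ = trace² - 4·det = 225 - 40 = 185.
Step 3 — eigenvalues:
  λ = (trace ± √Δ)/2 = (15 ± 13.6015)/2,
  λ_1 = 14.3007,  λ_2 = 0.6993.

Step 4 — unit eigenvector for λ_1: solve (Sigma - λ_1 I)v = 0. First row:
  (2 - 14.3007)·v_x + (4)·v_y = 0, i.e. (-12.3007)·v_x + (4)·v_y = 0,
  so v ∝ (b, λ_1 - a) = (4, 12.3007) = u.
  ||u|| = √((4)² + (12.3007)²) = √(167.3081) ≈ 12.9348,
  v_1 = u/||u|| ≈ (0.3092, 0.951) (||v_1|| = 1).

λ_1 = 14.3007,  λ_2 = 0.6993;  v_1 ≈ (0.3092, 0.951)


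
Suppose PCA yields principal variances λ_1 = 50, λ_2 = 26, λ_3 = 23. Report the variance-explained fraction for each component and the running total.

Step 1 — total variance = trace(Sigma) = Σ λ_i = 50 + 26 + 23 = 99.

Step 2 — fraction explained by component i = λ_i / Σ λ:
  PC1: 50/99 = 0.5051
  PC2: 26/99 = 0.2626
  PC3: 23/99 = 0.2323

Step 3 — cumulative fraction after k components = (λ_1 + ... + λ_k) / Σ λ:
  k = 1: 50/99 = 0.5051
  k = 2: (50 + 26)/99 = 76/99 = 0.7677
  k = 3: (50 + 26 + 23)/99 = 99/99 = 1

Summary (fraction, with percent):

explained: PC1 0.5051 (50.51%), PC2 0.2626 (26.26%), PC3 0.2323 (23.23%);  cumulative: 0.5051, 0.7677, 1


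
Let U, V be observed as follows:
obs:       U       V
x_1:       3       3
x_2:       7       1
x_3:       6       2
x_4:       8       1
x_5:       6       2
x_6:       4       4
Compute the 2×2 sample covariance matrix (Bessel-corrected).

Step 1 — column means:
  mean(U) = (3 + 7 + 6 + 8 + 6 + 4) / 6 = 34/6 = 5.6667
  mean(V) = (3 + 1 + 2 + 1 + 2 + 4) / 6 = 13/6 = 2.1667

Step 2 — sample covariance S[i,j] = (1/(n-1)) · Σ_k (x_{k,i} - mean_i) · (x_{k,j} - mean_j), with n-1 = 5.
  S[U,U] = ((-2.6667)·(-2.6667) + (1.3333)·(1.3333) + (0.3333)·(0.3333) + (2.3333)·(2.3333) + (0.3333)·(0.3333) + (-1.6667)·(-1.6667)) / 5 = 17.3333/5 = 3.4667
  S[U,V] = ((-2.6667)·(0.8333) + (1.3333)·(-1.1667) + (0.3333)·(-0.1667) + (2.3333)·(-1.1667) + (0.3333)·(-0.1667) + (-1.6667)·(1.8333)) / 5 = -9.6667/5 = -1.9333
  S[V,V] = ((0.8333)·(0.8333) + (-1.1667)·(-1.1667) + (-0.1667)·(-0.1667) + (-1.1667)·(-1.1667) + (-0.1667)·(-0.1667) + (1.8333)·(1.8333)) / 5 = 6.8333/5 = 1.3667

S is symmetric (S[j,i] = S[i,j]). Assembling:

S = [[3.4667, -1.9333],
 [-1.9333, 1.3667]]


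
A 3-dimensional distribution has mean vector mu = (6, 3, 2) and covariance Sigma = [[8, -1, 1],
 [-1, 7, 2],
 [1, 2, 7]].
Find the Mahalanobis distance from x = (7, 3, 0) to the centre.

Step 1 — centre the observation: (x - mu) = (1, 0, -2).

Step 2 — invert Sigma (cofactor / det for 3×3, or solve directly):
  Sigma^{-1} = [[0.1316, 0.0263, -0.0263],
 [0.0263, 0.1608, -0.0497],
 [-0.0263, -0.0497, 0.1608]].

Step 3 — form the quadratic (x - mu)^T · Sigma^{-1} · (x - mu):
  Sigma^{-1} · (x - mu) = (0.1842, 0.1257, -0.348).
  (x - mu)^T · [Sigma^{-1} · (x - mu)] = (1)·(0.1842) + (0)·(0.1257) + (-2)·(-0.348) = 0.8801.

Step 4 — take square root: d = √(0.8801) ≈ 0.9381.

d(x, mu) = √(0.8801) ≈ 0.9381


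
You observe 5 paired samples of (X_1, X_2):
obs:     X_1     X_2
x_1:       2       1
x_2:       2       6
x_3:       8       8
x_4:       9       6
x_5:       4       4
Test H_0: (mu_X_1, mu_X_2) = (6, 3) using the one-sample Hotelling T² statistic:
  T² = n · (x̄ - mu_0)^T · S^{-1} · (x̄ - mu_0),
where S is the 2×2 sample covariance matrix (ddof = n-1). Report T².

Step 1 — sample mean vector:
  mean(X_1) = (2 + 2 + 8 + 9 + 4) / 5 = 25/5 = 5
  mean(X_2) = (1 + 6 + 8 + 6 + 4) / 5 = 25/5 = 5
  x̄ = (5, 5),  deviation x̄ - mu_0 = (5, 5) - (6, 3) = (-1, 2).

Step 2 — sample covariance matrix, S[i,j] = (1/(n-1)) · Σ_k (x_{k,i} - mean_i) · (x_{k,j} - mean_j), divisor n-1 = 4:
  S[X_1,X_1] = ((-3)·(-3) + (-3)·(-3) + (3)·(3) + (4)·(4) + (-1)·(-1)) / 4 = 44/4 = 11
  S[X_1,X_2] = ((-3)·(-4) + (-3)·(1) + (3)·(3) + (4)·(1) + (-1)·(-1)) / 4 = 23/4 = 5.75
  S[X_2,X_2] = ((-4)·(-4) + (1)·(1) + (3)·(3) + (1)·(1) + (-1)·(-1)) / 4 = 28/4 = 7
  S = [[11, 5.75],
 [5.75, 7]].

Step 3 — invert S. det(S) = 11·7 - (5.75)² = 43.9375.
  S^{-1} = (1/det) · [[d, -b], [-b, a]] = [[0.1593, -0.1309],
 [-0.1309, 0.2504]].

Step 4 — quadratic form (x̄ - mu_0)^T · S^{-1} · (x̄ - mu_0):
  S^{-1} · (x̄ - mu_0) = (-0.4211, 0.6316),
  (x̄ - mu_0)^T · [...] = (-1)·(-0.4211) + (2)·(0.6316) = 1.6842.

Step 5 — scale by n: T² = 5 · 1.6842 = 8.4211.

T² ≈ 8.4211


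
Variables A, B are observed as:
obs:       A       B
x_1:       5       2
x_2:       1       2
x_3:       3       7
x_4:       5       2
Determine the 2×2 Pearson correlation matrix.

Step 1 — column means:
  mean(A) = (5 + 1 + 3 + 5) / 4 = 14/4 = 3.5
  mean(B) = (2 + 2 + 7 + 2) / 4 = 13/4 = 3.25

Step 2 — sample variances and covariances s[i,j] = (1/(n-1)) · Σ_k (x_{k,i} - mean_i) · (x_{k,j} - mean_j), with n-1 = 3:
  s[A,A] = ((1.5)·(1.5) + (-2.5)·(-2.5) + (-0.5)·(-0.5) + (1.5)·(1.5)) / 3 = 11/3 = 3.6667
  s[A,B] = ((1.5)·(-1.25) + (-2.5)·(-1.25) + (-0.5)·(3.75) + (1.5)·(-1.25)) / 3 = -2.5/3 = -0.8333
  s[B,B] = ((-1.25)·(-1.25) + (-1.25)·(-1.25) + (3.75)·(3.75) + (-1.25)·(-1.25)) / 3 = 18.75/3 = 6.25
  Sample standard deviations s_i = √(s[i,i]):
  s(A) = √(3.6667) = 1.9149
  s(B) = √(6.25) = 2.5

Step 3 — r_{ij} = s_{ij} / (s_i · s_j):
  r[A,A] = 1 (diagonal).
  r[A,B] = -0.8333 / (1.9149 · 2.5) = -0.8333 / 4.7871 = -0.1741
  r[B,B] = 1 (diagonal).

R is symmetric with unit diagonal. Assembling:

R = [[1, -0.1741],
 [-0.1741, 1]]


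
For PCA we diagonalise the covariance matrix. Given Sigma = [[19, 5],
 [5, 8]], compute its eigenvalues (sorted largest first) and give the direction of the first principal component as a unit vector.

Step 1 — characteristic polynomial of 2×2 Sigma:
  det(Sigma - λI) = λ² - trace · λ + det = 0.
  trace = 19 + 8 = 27, det = 19·8 - (5)² = 127.
Step 2 — discriminant:
  Δ = trace² - 4·det = 729 - 508 = 221.
Step 3 — eigenvalues:
  λ = (trace ± √Δ)/2 = (27 ± 14.8661)/2,
  λ_1 = 20.933,  λ_2 = 6.067.

Step 4 — unit eigenvector for λ_1: solve (Sigma - λ_1 I)v = 0. First row:
  (19 - 20.933)·v_x + (5)·v_y = 0, i.e. (-1.933)·v_x + (5)·v_y = 0,
  so v ∝ (b, λ_1 - a) = (5, 1.933) = u.
  ||u|| = √((5)² + (1.933)²) = √(28.7366) ≈ 5.3607,
  v_1 = u/||u|| ≈ (0.9327, 0.3606) (||v_1|| = 1).

λ_1 = 20.933,  λ_2 = 6.067;  v_1 ≈ (0.9327, 0.3606)


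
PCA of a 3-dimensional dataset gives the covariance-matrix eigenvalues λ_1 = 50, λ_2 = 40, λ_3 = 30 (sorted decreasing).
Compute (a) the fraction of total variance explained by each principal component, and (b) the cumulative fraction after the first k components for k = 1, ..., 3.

Step 1 — total variance = trace(Sigma) = Σ λ_i = 50 + 40 + 30 = 120.

Step 2 — fraction explained by component i = λ_i / Σ λ:
  PC1: 50/120 = 0.4167
  PC2: 40/120 = 0.3333
  PC3: 30/120 = 0.25

Step 3 — cumulative fraction after k components = (λ_1 + ... + λ_k) / Σ λ:
  k = 1: 50/120 = 0.4167
  k = 2: (50 + 40)/120 = 90/120 = 0.75
  k = 3: (50 + 40 + 30)/120 = 120/120 = 1

Summary (fraction, with percent):

explained: PC1 0.4167 (41.67%), PC2 0.3333 (33.33%), PC3 0.25 (25%);  cumulative: 0.4167, 0.75, 1


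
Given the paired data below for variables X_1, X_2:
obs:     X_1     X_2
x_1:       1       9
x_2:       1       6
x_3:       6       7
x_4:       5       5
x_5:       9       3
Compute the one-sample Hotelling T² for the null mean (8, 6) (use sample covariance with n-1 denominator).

Step 1 — sample mean vector:
  mean(X_1) = (1 + 1 + 6 + 5 + 9) / 5 = 22/5 = 4.4
  mean(X_2) = (9 + 6 + 7 + 5 + 3) / 5 = 30/5 = 6
  x̄ = (4.4, 6),  deviation x̄ - mu_0 = (4.4, 6) - (8, 6) = (-3.6, 0).

Step 2 — sample covariance matrix, S[i,j] = (1/(n-1)) · Σ_k (x_{k,i} - mean_i) · (x_{k,j} - mean_j), divisor n-1 = 4:
  S[X_1,X_1] = ((-3.4)·(-3.4) + (-3.4)·(-3.4) + (1.6)·(1.6) + (0.6)·(0.6) + (4.6)·(4.6)) / 4 = 47.2/4 = 11.8
  S[X_1,X_2] = ((-3.4)·(3) + (-3.4)·(0) + (1.6)·(1) + (0.6)·(-1) + (4.6)·(-3)) / 4 = -23/4 = -5.75
  S[X_2,X_2] = ((3)·(3) + (0)·(0) + (1)·(1) + (-1)·(-1) + (-3)·(-3)) / 4 = 20/4 = 5
  S = [[11.8, -5.75],
 [-5.75, 5]].

Step 3 — invert S. det(S) = 11.8·5 - (-5.75)² = 25.9375.
  S^{-1} = (1/det) · [[d, -b], [-b, a]] = [[0.1928, 0.2217],
 [0.2217, 0.4549]].

Step 4 — quadratic form (x̄ - mu_0)^T · S^{-1} · (x̄ - mu_0):
  S^{-1} · (x̄ - mu_0) = (-0.694, -0.7981),
  (x̄ - mu_0)^T · [...] = (-3.6)·(-0.694) + (0)·(-0.7981) = 2.4983.

Step 5 — scale by n: T² = 5 · 2.4983 = 12.4916.

T² ≈ 12.4916


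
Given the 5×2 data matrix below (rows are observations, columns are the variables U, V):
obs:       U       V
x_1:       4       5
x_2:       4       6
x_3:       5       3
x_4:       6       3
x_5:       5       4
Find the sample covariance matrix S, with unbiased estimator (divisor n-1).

Step 1 — column means:
  mean(U) = (4 + 4 + 5 + 6 + 5) / 5 = 24/5 = 4.8
  mean(V) = (5 + 6 + 3 + 3 + 4) / 5 = 21/5 = 4.2

Step 2 — sample covariance S[i,j] = (1/(n-1)) · Σ_k (x_{k,i} - mean_i) · (x_{k,j} - mean_j), with n-1 = 4.
  S[U,U] = ((-0.8)·(-0.8) + (-0.8)·(-0.8) + (0.2)·(0.2) + (1.2)·(1.2) + (0.2)·(0.2)) / 4 = 2.8/4 = 0.7
  S[U,V] = ((-0.8)·(0.8) + (-0.8)·(1.8) + (0.2)·(-1.2) + (1.2)·(-1.2) + (0.2)·(-0.2)) / 4 = -3.8/4 = -0.95
  S[V,V] = ((0.8)·(0.8) + (1.8)·(1.8) + (-1.2)·(-1.2) + (-1.2)·(-1.2) + (-0.2)·(-0.2)) / 4 = 6.8/4 = 1.7

S is symmetric (S[j,i] = S[i,j]). Assembling:

S = [[0.7, -0.95],
 [-0.95, 1.7]]


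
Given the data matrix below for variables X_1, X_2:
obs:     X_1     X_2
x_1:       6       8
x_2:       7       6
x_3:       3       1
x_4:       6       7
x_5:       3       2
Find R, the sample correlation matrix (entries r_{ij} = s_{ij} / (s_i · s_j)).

Step 1 — column means:
  mean(X_1) = (6 + 7 + 3 + 6 + 3) / 5 = 25/5 = 5
  mean(X_2) = (8 + 6 + 1 + 7 + 2) / 5 = 24/5 = 4.8

Step 2 — sample variances and covariances s[i,j] = (1/(n-1)) · Σ_k (x_{k,i} - mean_i) · (x_{k,j} - mean_j), with n-1 = 4:
  s[X_1,X_1] = ((1)·(1) + (2)·(2) + (-2)·(-2) + (1)·(1) + (-2)·(-2)) / 4 = 14/4 = 3.5
  s[X_1,X_2] = ((1)·(3.2) + (2)·(1.2) + (-2)·(-3.8) + (1)·(2.2) + (-2)·(-2.8)) / 4 = 21/4 = 5.25
  s[X_2,X_2] = ((3.2)·(3.2) + (1.2)·(1.2) + (-3.8)·(-3.8) + (2.2)·(2.2) + (-2.8)·(-2.8)) / 4 = 38.8/4 = 9.7
  Sample standard deviations s_i = √(s[i,i]):
  s(X_1) = √(3.5) = 1.8708
  s(X_2) = √(9.7) = 3.1145

Step 3 — r_{ij} = s_{ij} / (s_i · s_j):
  r[X_1,X_1] = 1 (diagonal).
  r[X_1,X_2] = 5.25 / (1.8708 · 3.1145) = 5.25 / 5.8267 = 0.901
  r[X_2,X_2] = 1 (diagonal).

R is symmetric with unit diagonal. Assembling:

R = [[1, 0.901],
 [0.901, 1]]


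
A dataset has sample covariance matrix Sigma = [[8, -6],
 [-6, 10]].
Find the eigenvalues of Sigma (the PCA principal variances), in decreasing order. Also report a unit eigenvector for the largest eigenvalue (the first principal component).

Step 1 — characteristic polynomial of 2×2 Sigma:
  det(Sigma - λI) = λ² - trace · λ + det = 0.
  trace = 8 + 10 = 18, det = 8·10 - (-6)² = 44.
Step 2 — discriminant:
  Δ = trace² - 4·det = 324 - 176 = 148.
Step 3 — eigenvalues:
  λ = (trace ± √Δ)/2 = (18 ± 12.1655)/2,
  λ_1 = 15.0828,  λ_2 = 2.9172.

Step 4 — unit eigenvector for λ_1: solve (Sigma - λ_1 I)v = 0. First row:
  (8 - 15.0828)·v_x + (-6)·v_y = 0, i.e. (-7.0828)·v_x + (-6)·v_y = 0,
  so v ∝ (b, λ_1 - a) = (-6, 7.0828); multiply by -1 so the first entry is positive: u = (6, -7.0828).
  ||u|| = √((6)² + (-7.0828)²) = √(86.1655) ≈ 9.2825,
  v_1 = u/||u|| ≈ (0.6464, -0.763) (||v_1|| = 1).

λ_1 = 15.0828,  λ_2 = 2.9172;  v_1 ≈ (0.6464, -0.763)


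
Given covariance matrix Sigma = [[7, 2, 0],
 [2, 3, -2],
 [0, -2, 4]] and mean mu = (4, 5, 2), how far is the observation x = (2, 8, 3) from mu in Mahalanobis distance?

Step 1 — centre the observation: (x - mu) = (-2, 3, 1).

Step 2 — invert Sigma (cofactor / det for 3×3, or solve directly):
  Sigma^{-1} = [[0.2, -0.2, -0.1],
 [-0.2, 0.7, 0.35],
 [-0.1, 0.35, 0.425]].

Step 3 — form the quadratic (x - mu)^T · Sigma^{-1} · (x - mu):
  Sigma^{-1} · (x - mu) = (-1.1, 2.85, 1.675).
  (x - mu)^T · [Sigma^{-1} · (x - mu)] = (-2)·(-1.1) + (3)·(2.85) + (1)·(1.675) = 12.425.

Step 4 — take square root: d = √(12.425) ≈ 3.5249.

d(x, mu) = √(12.425) ≈ 3.5249


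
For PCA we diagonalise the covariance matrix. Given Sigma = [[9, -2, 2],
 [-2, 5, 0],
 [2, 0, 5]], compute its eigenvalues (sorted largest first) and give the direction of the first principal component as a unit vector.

Step 1 — characteristic polynomial p(λ) = det(λI - Sigma) = λ³ - tr·λ² + c_1·λ - det, where tr = trace, c_1 = sum of the principal 2×2 minors, det = det(Sigma):
  tr = 9 + 5 + 5 = 19,
  c_1 = (9·5 - (-2)²) + (9·5 - (2)²) + (5·5 - (0)²) = 41 + 41 + 25 = 107,
  det = 9·(5·5 - (0)²) - (-2)·((-2)·5 - (0)·(2)) + (2)·((-2)·(0) - 5·(2)) = 9·(25) - (-2)·(-10) + (2)·(-10) = 185.
  So p(λ) = λ³ - 19λ² + 107λ - 185.
Step 2 — look for an integer root (rational root theorem: any rational root is an integer divisor of 185). Testing λ = 5:
  p(5) = 125 - 475 + 535 - 185 = 0  ✓
  Dividing out (λ - 5): p(λ) = (λ - 5)(λ² - 14λ + 37).
Step 3 — remaining eigenvalues from the quadratic λ² - 14λ + 37 = 0:
  Δ = 14² - 4·37 = 196 - 148 = 48,  λ = (14 ± √48)/2 = (14 ± 6.9282)/2 ≈ 10.4641 or 3.5359.
  Sorted: λ_1 = 10.4641,  λ_2 = 5,  λ_3 = 3.5359  (check: sum = 19 = tr ✓).

Step 4 — unit eigenvector for λ_1 ≈ 10.4641: v spans the null space of (Sigma - λ_1 I), whose rows are
  r_1 = (-1.4641, -2, 2),  r_2 = (-2, -5.4641, 0),  r_3 = (2, 0, -5.4641).
  v is orthogonal to every row, so take v ∝ r_1 × r_2 = ((-2)·(0) - (2)·(-5.4641), (2)·(-2) - (-1.4641)·(0), (-1.4641)·(-5.4641) - (-2)·(-2)) ≈ (10.9282, -4, 4).
  Let u = (10.9282, -4, 4).
  ||u|| = √((10.9282)² + (-4)² + (4)²) = √(151.4256) ≈ 12.3055,  v_1 = u/||u|| ≈ (0.8881, -0.3251, 0.3251) (||v_1|| = 1).

λ_1 = 10.4641,  λ_2 = 5,  λ_3 = 3.5359;  v_1 ≈ (0.8881, -0.3251, 0.3251)


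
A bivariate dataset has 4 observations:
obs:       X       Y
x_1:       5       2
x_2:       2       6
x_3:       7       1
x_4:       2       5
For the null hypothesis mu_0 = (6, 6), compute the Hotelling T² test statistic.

Step 1 — sample mean vector:
  mean(X) = (5 + 2 + 7 + 2) / 4 = 16/4 = 4
  mean(Y) = (2 + 6 + 1 + 5) / 4 = 14/4 = 3.5
  x̄ = (4, 3.5),  deviation x̄ - mu_0 = (4, 3.5) - (6, 6) = (-2, -2.5).

Step 2 — sample covariance matrix, S[i,j] = (1/(n-1)) · Σ_k (x_{k,i} - mean_i) · (x_{k,j} - mean_j), divisor n-1 = 3:
  S[X,X] = ((1)·(1) + (-2)·(-2) + (3)·(3) + (-2)·(-2)) / 3 = 18/3 = 6
  S[X,Y] = ((1)·(-1.5) + (-2)·(2.5) + (3)·(-2.5) + (-2)·(1.5)) / 3 = -17/3 = -5.6667
  S[Y,Y] = ((-1.5)·(-1.5) + (2.5)·(2.5) + (-2.5)·(-2.5) + (1.5)·(1.5)) / 3 = 17/3 = 5.6667
  S = [[6, -5.6667],
 [-5.6667, 5.6667]].

Step 3 — invert S. det(S) = 6·5.6667 - (-5.6667)² = 1.8889.
  S^{-1} = (1/det) · [[d, -b], [-b, a]] = [[3, 3],
 [3, 3.1765]].

Step 4 — quadratic form (x̄ - mu_0)^T · S^{-1} · (x̄ - mu_0):
  S^{-1} · (x̄ - mu_0) = (-13.5, -13.9412),
  (x̄ - mu_0)^T · [...] = (-2)·(-13.5) + (-2.5)·(-13.9412) = 61.8529.

Step 5 — scale by n: T² = 4 · 61.8529 = 247.4118.

T² ≈ 247.4118


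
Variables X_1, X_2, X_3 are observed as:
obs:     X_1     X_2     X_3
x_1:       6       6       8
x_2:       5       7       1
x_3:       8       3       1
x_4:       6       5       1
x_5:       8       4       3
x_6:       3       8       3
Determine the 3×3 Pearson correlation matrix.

Step 1 — column means:
  mean(X_1) = (6 + 5 + 8 + 6 + 8 + 3) / 6 = 36/6 = 6
  mean(X_2) = (6 + 7 + 3 + 5 + 4 + 8) / 6 = 33/6 = 5.5
  mean(X_3) = (8 + 1 + 1 + 1 + 3 + 3) / 6 = 17/6 = 2.8333

Step 2 — sample variances and covariances s[i,j] = (1/(n-1)) · Σ_k (x_{k,i} - mean_i) · (x_{k,j} - mean_j), with n-1 = 5:
  s[X_1,X_1] = ((0)·(0) + (-1)·(-1) + (2)·(2) + (0)·(0) + (2)·(2) + (-3)·(-3)) / 5 = 18/5 = 3.6
  s[X_1,X_2] = ((0)·(0.5) + (-1)·(1.5) + (2)·(-2.5) + (0)·(-0.5) + (2)·(-1.5) + (-3)·(2.5)) / 5 = -17/5 = -3.4
  s[X_1,X_3] = ((0)·(5.1667) + (-1)·(-1.8333) + (2)·(-1.8333) + (0)·(-1.8333) + (2)·(0.1667) + (-3)·(0.1667)) / 5 = -2/5 = -0.4
  s[X_2,X_2] = ((0.5)·(0.5) + (1.5)·(1.5) + (-2.5)·(-2.5) + (-0.5)·(-0.5) + (-1.5)·(-1.5) + (2.5)·(2.5)) / 5 = 17.5/5 = 3.5
  s[X_2,X_3] = ((0.5)·(5.1667) + (1.5)·(-1.8333) + (-2.5)·(-1.8333) + (-0.5)·(-1.8333) + (-1.5)·(0.1667) + (2.5)·(0.1667)) / 5 = 5.5/5 = 1.1
  s[X_3,X_3] = ((5.1667)·(5.1667) + (-1.8333)·(-1.8333) + (-1.8333)·(-1.8333) + (-1.8333)·(-1.8333) + (0.1667)·(0.1667) + (0.1667)·(0.1667)) / 5 = 36.8333/5 = 7.3667
  Sample standard deviations s_i = √(s[i,i]):
  s(X_1) = √(3.6) = 1.8974
  s(X_2) = √(3.5) = 1.8708
  s(X_3) = √(7.3667) = 2.7142

Step 3 — r_{ij} = s_{ij} / (s_i · s_j):
  r[X_1,X_1] = 1 (diagonal).
  r[X_1,X_2] = -3.4 / (1.8974 · 1.8708) = -3.4 / 3.5496 = -0.9578
  r[X_1,X_3] = -0.4 / (1.8974 · 2.7142) = -0.4 / 5.1498 = -0.0777
  r[X_2,X_2] = 1 (diagonal).
  r[X_2,X_3] = 1.1 / (1.8708 · 2.7142) = 1.1 / 5.0777 = 0.2166
  r[X_3,X_3] = 1 (diagonal).

R is symmetric with unit diagonal. Assembling:

R = [[1, -0.9578, -0.0777],
 [-0.9578, 1, 0.2166],
 [-0.0777, 0.2166, 1]]


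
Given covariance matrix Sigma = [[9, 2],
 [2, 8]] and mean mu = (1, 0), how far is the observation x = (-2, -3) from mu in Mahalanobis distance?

Step 1 — centre the observation: (x - mu) = (-3, -3).

Step 2 — invert Sigma. det(Sigma) = 9·8 - (2)² = 68.
  Sigma^{-1} = (1/det) · [[d, -b], [-b, a]] = [[0.1176, -0.0294],
 [-0.0294, 0.1324]].

Step 3 — form the quadratic (x - mu)^T · Sigma^{-1} · (x - mu):
  Sigma^{-1} · (x - mu) = (-0.2647, -0.3088).
  (x - mu)^T · [Sigma^{-1} · (x - mu)] = (-3)·(-0.2647) + (-3)·(-0.3088) = 1.7206.

Step 4 — take square root: d = √(1.7206) ≈ 1.3117.

d(x, mu) = √(1.7206) ≈ 1.3117


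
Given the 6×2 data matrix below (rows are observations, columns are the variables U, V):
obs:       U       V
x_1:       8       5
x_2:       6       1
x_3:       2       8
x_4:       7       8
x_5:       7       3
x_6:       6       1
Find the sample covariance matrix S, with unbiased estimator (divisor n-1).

Step 1 — column means:
  mean(U) = (8 + 6 + 2 + 7 + 7 + 6) / 6 = 36/6 = 6
  mean(V) = (5 + 1 + 8 + 8 + 3 + 1) / 6 = 26/6 = 4.3333

Step 2 — sample covariance S[i,j] = (1/(n-1)) · Σ_k (x_{k,i} - mean_i) · (x_{k,j} - mean_j), with n-1 = 5.
  S[U,U] = ((2)·(2) + (0)·(0) + (-4)·(-4) + (1)·(1) + (1)·(1) + (0)·(0)) / 5 = 22/5 = 4.4
  S[U,V] = ((2)·(0.6667) + (0)·(-3.3333) + (-4)·(3.6667) + (1)·(3.6667) + (1)·(-1.3333) + (0)·(-3.3333)) / 5 = -11/5 = -2.2
  S[V,V] = ((0.6667)·(0.6667) + (-3.3333)·(-3.3333) + (3.6667)·(3.6667) + (3.6667)·(3.6667) + (-1.3333)·(-1.3333) + (-3.3333)·(-3.3333)) / 5 = 51.3333/5 = 10.2667

S is symmetric (S[j,i] = S[i,j]). Assembling:

S = [[4.4, -2.2],
 [-2.2, 10.2667]]


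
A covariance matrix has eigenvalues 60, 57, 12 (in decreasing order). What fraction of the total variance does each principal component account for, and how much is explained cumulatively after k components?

Step 1 — total variance = trace(Sigma) = Σ λ_i = 60 + 57 + 12 = 129.

Step 2 — fraction explained by component i = λ_i / Σ λ:
  PC1: 60/129 = 0.4651
  PC2: 57/129 = 0.4419
  PC3: 12/129 = 0.093

Step 3 — cumulative fraction after k components = (λ_1 + ... + λ_k) / Σ λ:
  k = 1: 60/129 = 0.4651
  k = 2: (60 + 57)/129 = 117/129 = 0.907
  k = 3: (60 + 57 + 12)/129 = 129/129 = 1

Summary (fraction, with percent):

explained: PC1 0.4651 (46.51%), PC2 0.4419 (44.19%), PC3 0.093 (9.3%);  cumulative: 0.4651, 0.907, 1


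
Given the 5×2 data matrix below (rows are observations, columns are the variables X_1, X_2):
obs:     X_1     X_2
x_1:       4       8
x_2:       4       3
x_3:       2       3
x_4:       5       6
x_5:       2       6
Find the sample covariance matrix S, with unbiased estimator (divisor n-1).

Step 1 — column means:
  mean(X_1) = (4 + 4 + 2 + 5 + 2) / 5 = 17/5 = 3.4
  mean(X_2) = (8 + 3 + 3 + 6 + 6) / 5 = 26/5 = 5.2

Step 2 — sample covariance S[i,j] = (1/(n-1)) · Σ_k (x_{k,i} - mean_i) · (x_{k,j} - mean_j), with n-1 = 4.
  S[X_1,X_1] = ((0.6)·(0.6) + (0.6)·(0.6) + (-1.4)·(-1.4) + (1.6)·(1.6) + (-1.4)·(-1.4)) / 4 = 7.2/4 = 1.8
  S[X_1,X_2] = ((0.6)·(2.8) + (0.6)·(-2.2) + (-1.4)·(-2.2) + (1.6)·(0.8) + (-1.4)·(0.8)) / 4 = 3.6/4 = 0.9
  S[X_2,X_2] = ((2.8)·(2.8) + (-2.2)·(-2.2) + (-2.2)·(-2.2) + (0.8)·(0.8) + (0.8)·(0.8)) / 4 = 18.8/4 = 4.7

S is symmetric (S[j,i] = S[i,j]). Assembling:

S = [[1.8, 0.9],
 [0.9, 4.7]]


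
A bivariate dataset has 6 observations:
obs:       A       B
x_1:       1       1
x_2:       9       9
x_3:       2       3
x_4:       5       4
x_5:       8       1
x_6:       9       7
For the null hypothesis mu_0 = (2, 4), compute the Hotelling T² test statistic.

Step 1 — sample mean vector:
  mean(A) = (1 + 9 + 2 + 5 + 8 + 9) / 6 = 34/6 = 5.6667
  mean(B) = (1 + 9 + 3 + 4 + 1 + 7) / 6 = 25/6 = 4.1667
  x̄ = (5.6667, 4.1667),  deviation x̄ - mu_0 = (5.6667, 4.1667) - (2, 4) = (3.6667, 0.1667).

Step 2 — sample covariance matrix, S[i,j] = (1/(n-1)) · Σ_k (x_{k,i} - mean_i) · (x_{k,j} - mean_j), divisor n-1 = 5:
  S[A,A] = ((-4.6667)·(-4.6667) + (3.3333)·(3.3333) + (-3.6667)·(-3.6667) + (-0.6667)·(-0.6667) + (2.3333)·(2.3333) + (3.3333)·(3.3333)) / 5 = 63.3333/5 = 12.6667
  S[A,B] = ((-4.6667)·(-3.1667) + (3.3333)·(4.8333) + (-3.6667)·(-1.1667) + (-0.6667)·(-0.1667) + (2.3333)·(-3.1667) + (3.3333)·(2.8333)) / 5 = 37.3333/5 = 7.4667
  S[B,B] = ((-3.1667)·(-3.1667) + (4.8333)·(4.8333) + (-1.1667)·(-1.1667) + (-0.1667)·(-0.1667) + (-3.1667)·(-3.1667) + (2.8333)·(2.8333)) / 5 = 52.8333/5 = 10.5667
  S = [[12.6667, 7.4667],
 [7.4667, 10.5667]].

Step 3 — invert S. det(S) = 12.6667·10.5667 - (7.4667)² = 78.0933.
  S^{-1} = (1/det) · [[d, -b], [-b, a]] = [[0.1353, -0.0956],
 [-0.0956, 0.1622]].

Step 4 — quadratic form (x̄ - mu_0)^T · S^{-1} · (x̄ - mu_0):
  S^{-1} · (x̄ - mu_0) = (0.4802, -0.3235),
  (x̄ - mu_0)^T · [...] = (3.6667)·(0.4802) + (0.1667)·(-0.3235) = 1.7068.

Step 5 — scale by n: T² = 6 · 1.7068 = 10.2407.

T² ≈ 10.2407


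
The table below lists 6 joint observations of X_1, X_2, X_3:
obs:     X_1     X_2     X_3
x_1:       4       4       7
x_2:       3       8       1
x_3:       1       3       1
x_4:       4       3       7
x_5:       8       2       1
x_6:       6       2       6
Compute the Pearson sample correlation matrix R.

Step 1 — column means:
  mean(X_1) = (4 + 3 + 1 + 4 + 8 + 6) / 6 = 26/6 = 4.3333
  mean(X_2) = (4 + 8 + 3 + 3 + 2 + 2) / 6 = 22/6 = 3.6667
  mean(X_3) = (7 + 1 + 1 + 7 + 1 + 6) / 6 = 23/6 = 3.8333

Step 2 — sample variances and covariances s[i,j] = (1/(n-1)) · Σ_k (x_{k,i} - mean_i) · (x_{k,j} - mean_j), with n-1 = 5:
  s[X_1,X_1] = ((-0.3333)·(-0.3333) + (-1.3333)·(-1.3333) + (-3.3333)·(-3.3333) + (-0.3333)·(-0.3333) + (3.6667)·(3.6667) + (1.6667)·(1.6667)) / 5 = 29.3333/5 = 5.8667
  s[X_1,X_2] = ((-0.3333)·(0.3333) + (-1.3333)·(4.3333) + (-3.3333)·(-0.6667) + (-0.3333)·(-0.6667) + (3.6667)·(-1.6667) + (1.6667)·(-1.6667)) / 5 = -12.3333/5 = -2.4667
  s[X_1,X_3] = ((-0.3333)·(3.1667) + (-1.3333)·(-2.8333) + (-3.3333)·(-2.8333) + (-0.3333)·(3.1667) + (3.6667)·(-2.8333) + (1.6667)·(2.1667)) / 5 = 4.3333/5 = 0.8667
  s[X_2,X_2] = ((0.3333)·(0.3333) + (4.3333)·(4.3333) + (-0.6667)·(-0.6667) + (-0.6667)·(-0.6667) + (-1.6667)·(-1.6667) + (-1.6667)·(-1.6667)) / 5 = 25.3333/5 = 5.0667
  s[X_2,X_3] = ((0.3333)·(3.1667) + (4.3333)·(-2.8333) + (-0.6667)·(-2.8333) + (-0.6667)·(3.1667) + (-1.6667)·(-2.8333) + (-1.6667)·(2.1667)) / 5 = -10.3333/5 = -2.0667
  s[X_3,X_3] = ((3.1667)·(3.1667) + (-2.8333)·(-2.8333) + (-2.8333)·(-2.8333) + (3.1667)·(3.1667) + (-2.8333)·(-2.8333) + (2.1667)·(2.1667)) / 5 = 48.8333/5 = 9.7667
  Sample standard deviations s_i = √(s[i,i]):
  s(X_1) = √(5.8667) = 2.4221
  s(X_2) = √(5.0667) = 2.2509
  s(X_3) = √(9.7667) = 3.1252

Step 3 — r_{ij} = s_{ij} / (s_i · s_j):
  r[X_1,X_1] = 1 (diagonal).
  r[X_1,X_2] = -2.4667 / (2.4221 · 2.2509) = -2.4667 / 5.452 = -0.4524
  r[X_1,X_3] = 0.8667 / (2.4221 · 3.1252) = 0.8667 / 7.5695 = 0.1145
  r[X_2,X_2] = 1 (diagonal).
  r[X_2,X_3] = -2.0667 / (2.2509 · 3.1252) = -2.0667 / 7.0345 = -0.2938
  r[X_3,X_3] = 1 (diagonal).

R is symmetric with unit diagonal. Assembling:

R = [[1, -0.4524, 0.1145],
 [-0.4524, 1, -0.2938],
 [0.1145, -0.2938, 1]]


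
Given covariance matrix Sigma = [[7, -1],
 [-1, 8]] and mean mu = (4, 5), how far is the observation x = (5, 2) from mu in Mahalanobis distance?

Step 1 — centre the observation: (x - mu) = (1, -3).

Step 2 — invert Sigma. det(Sigma) = 7·8 - (-1)² = 55.
  Sigma^{-1} = (1/det) · [[d, -b], [-b, a]] = [[0.1455, 0.0182],
 [0.0182, 0.1273]].

Step 3 — form the quadratic (x - mu)^T · Sigma^{-1} · (x - mu):
  Sigma^{-1} · (x - mu) = (0.0909, -0.3636).
  (x - mu)^T · [Sigma^{-1} · (x - mu)] = (1)·(0.0909) + (-3)·(-0.3636) = 1.1818.

Step 4 — take square root: d = √(1.1818) ≈ 1.0871.

d(x, mu) = √(1.1818) ≈ 1.0871


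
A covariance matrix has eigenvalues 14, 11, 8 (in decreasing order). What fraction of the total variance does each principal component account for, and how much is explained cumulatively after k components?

Step 1 — total variance = trace(Sigma) = Σ λ_i = 14 + 11 + 8 = 33.

Step 2 — fraction explained by component i = λ_i / Σ λ:
  PC1: 14/33 = 0.4242
  PC2: 11/33 = 0.3333
  PC3: 8/33 = 0.2424

Step 3 — cumulative fraction after k components = (λ_1 + ... + λ_k) / Σ λ:
  k = 1: 14/33 = 0.4242
  k = 2: (14 + 11)/33 = 25/33 = 0.7576
  k = 3: (14 + 11 + 8)/33 = 33/33 = 1

Summary (fraction, with percent):

explained: PC1 0.4242 (42.42%), PC2 0.3333 (33.33%), PC3 0.2424 (24.24%);  cumulative: 0.4242, 0.7576, 1


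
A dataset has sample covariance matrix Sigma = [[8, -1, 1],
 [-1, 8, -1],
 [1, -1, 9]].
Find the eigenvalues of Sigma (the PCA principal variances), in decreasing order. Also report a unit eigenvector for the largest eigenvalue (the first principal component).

Step 1 — characteristic polynomial p(λ) = det(λI - Sigma) = λ³ - tr·λ² + c_1·λ - det, where tr = trace, c_1 = sum of the principal 2×2 minors, det = det(Sigma):
  tr = 8 + 8 + 9 = 25,
  c_1 = (8·8 - (-1)²) + (8·9 - (1)²) + (8·9 - (-1)²) = 63 + 71 + 71 = 205,
  det = 8·(8·9 - (-1)²) - (-1)·((-1)·9 - (-1)·(1)) + (1)·((-1)·(-1) - 8·(1)) = 8·(71) - (-1)·(-8) + (1)·(-7) = 553.
  So p(λ) = λ³ - 25λ² + 205λ - 553.
Step 2 — look for an integer root (rational root theorem: any rational root is an integer divisor of 553). Testing λ = 7:
  p(7) = 343 - 1225 + 1435 - 553 = 0  ✓
  Dividing out (λ - 7): p(λ) = (λ - 7)(λ² - 18λ + 79).
Step 3 — remaining eigenvalues from the quadratic λ² - 18λ + 79 = 0:
  Δ = 18² - 4·79 = 324 - 316 = 8,  λ = (18 ± √8)/2 = (18 ± 2.8284)/2 ≈ 10.4142 or 7.5858.
  Sorted: λ_1 = 10.4142,  λ_2 = 7.5858,  λ_3 = 7  (check: sum = 25 = tr ✓).

Step 4 — unit eigenvector for λ_1 ≈ 10.4142: v spans the null space of (Sigma - λ_1 I), whose rows are
  r_1 = (-2.4142, -1, 1),  r_2 = (-1, -2.4142, -1),  r_3 = (1, -1, -1.4142).
  v is orthogonal to every row, so take v ∝ r_1 × r_2 = ((-1)·(-1) - (1)·(-2.4142), (1)·(-1) - (-2.4142)·(-1), (-2.4142)·(-2.4142) - (-1)·(-1)) ≈ (3.4142, -3.4142, 4.8284).
  Let u = (3.4142, -3.4142, 4.8284).
  ||u|| = √((3.4142)² + (-3.4142)² + (4.8284)²) = √(46.6274) ≈ 6.8284,  v_1 = u/||u|| ≈ (0.5, -0.5, 0.7071) (||v_1|| = 1).

λ_1 = 10.4142,  λ_2 = 7.5858,  λ_3 = 7;  v_1 ≈ (0.5, -0.5, 0.7071)


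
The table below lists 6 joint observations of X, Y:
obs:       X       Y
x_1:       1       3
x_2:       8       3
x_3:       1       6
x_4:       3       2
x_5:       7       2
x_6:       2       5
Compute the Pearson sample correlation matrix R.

Step 1 — column means:
  mean(X) = (1 + 8 + 1 + 3 + 7 + 2) / 6 = 22/6 = 3.6667
  mean(Y) = (3 + 3 + 6 + 2 + 2 + 5) / 6 = 21/6 = 3.5

Step 2 — sample variances and covariances s[i,j] = (1/(n-1)) · Σ_k (x_{k,i} - mean_i) · (x_{k,j} - mean_j), with n-1 = 5:
  s[X,X] = ((-2.6667)·(-2.6667) + (4.3333)·(4.3333) + (-2.6667)·(-2.6667) + (-0.6667)·(-0.6667) + (3.3333)·(3.3333) + (-1.6667)·(-1.6667)) / 5 = 47.3333/5 = 9.4667
  s[X,Y] = ((-2.6667)·(-0.5) + (4.3333)·(-0.5) + (-2.6667)·(2.5) + (-0.6667)·(-1.5) + (3.3333)·(-1.5) + (-1.6667)·(1.5)) / 5 = -14/5 = -2.8
  s[Y,Y] = ((-0.5)·(-0.5) + (-0.5)·(-0.5) + (2.5)·(2.5) + (-1.5)·(-1.5) + (-1.5)·(-1.5) + (1.5)·(1.5)) / 5 = 13.5/5 = 2.7
  Sample standard deviations s_i = √(s[i,i]):
  s(X) = √(9.4667) = 3.0768
  s(Y) = √(2.7) = 1.6432

Step 3 — r_{ij} = s_{ij} / (s_i · s_j):
  r[X,X] = 1 (diagonal).
  r[X,Y] = -2.8 / (3.0768 · 1.6432) = -2.8 / 5.0557 = -0.5538
  r[Y,Y] = 1 (diagonal).

R is symmetric with unit diagonal. Assembling:

R = [[1, -0.5538],
 [-0.5538, 1]]


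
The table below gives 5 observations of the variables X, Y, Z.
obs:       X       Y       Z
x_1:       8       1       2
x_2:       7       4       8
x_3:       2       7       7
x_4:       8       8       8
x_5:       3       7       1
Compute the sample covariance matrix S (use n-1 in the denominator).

Step 1 — column means:
  mean(X) = (8 + 7 + 2 + 8 + 3) / 5 = 28/5 = 5.6
  mean(Y) = (1 + 4 + 7 + 8 + 7) / 5 = 27/5 = 5.4
  mean(Z) = (2 + 8 + 7 + 8 + 1) / 5 = 26/5 = 5.2

Step 2 — sample covariance S[i,j] = (1/(n-1)) · Σ_k (x_{k,i} - mean_i) · (x_{k,j} - mean_j), with n-1 = 4.
  S[X,X] = ((2.4)·(2.4) + (1.4)·(1.4) + (-3.6)·(-3.6) + (2.4)·(2.4) + (-2.6)·(-2.6)) / 4 = 33.2/4 = 8.3
  S[X,Y] = ((2.4)·(-4.4) + (1.4)·(-1.4) + (-3.6)·(1.6) + (2.4)·(2.6) + (-2.6)·(1.6)) / 4 = -16.2/4 = -4.05
  S[X,Z] = ((2.4)·(-3.2) + (1.4)·(2.8) + (-3.6)·(1.8) + (2.4)·(2.8) + (-2.6)·(-4.2)) / 4 = 7.4/4 = 1.85
  S[Y,Y] = ((-4.4)·(-4.4) + (-1.4)·(-1.4) + (1.6)·(1.6) + (2.6)·(2.6) + (1.6)·(1.6)) / 4 = 33.2/4 = 8.3
  S[Y,Z] = ((-4.4)·(-3.2) + (-1.4)·(2.8) + (1.6)·(1.8) + (2.6)·(2.8) + (1.6)·(-4.2)) / 4 = 13.6/4 = 3.4
  S[Z,Z] = ((-3.2)·(-3.2) + (2.8)·(2.8) + (1.8)·(1.8) + (2.8)·(2.8) + (-4.2)·(-4.2)) / 4 = 46.8/4 = 11.7

S is symmetric (S[j,i] = S[i,j]). Assembling:

S = [[8.3, -4.05, 1.85],
 [-4.05, 8.3, 3.4],
 [1.85, 3.4, 11.7]]


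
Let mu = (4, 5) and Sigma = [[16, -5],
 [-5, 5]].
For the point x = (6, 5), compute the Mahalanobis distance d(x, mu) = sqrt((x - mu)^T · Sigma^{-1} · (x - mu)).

Step 1 — centre the observation: (x - mu) = (2, 0).

Step 2 — invert Sigma. det(Sigma) = 16·5 - (-5)² = 55.
  Sigma^{-1} = (1/det) · [[d, -b], [-b, a]] = [[0.0909, 0.0909],
 [0.0909, 0.2909]].

Step 3 — form the quadratic (x - mu)^T · Sigma^{-1} · (x - mu):
  Sigma^{-1} · (x - mu) = (0.1818, 0.1818).
  (x - mu)^T · [Sigma^{-1} · (x - mu)] = (2)·(0.1818) + (0)·(0.1818) = 0.3636.

Step 4 — take square root: d = √(0.3636) ≈ 0.603.

d(x, mu) = √(0.3636) ≈ 0.603


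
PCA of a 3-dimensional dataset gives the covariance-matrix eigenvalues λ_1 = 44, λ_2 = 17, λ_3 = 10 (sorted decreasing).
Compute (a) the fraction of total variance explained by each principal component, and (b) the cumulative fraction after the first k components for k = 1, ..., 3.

Step 1 — total variance = trace(Sigma) = Σ λ_i = 44 + 17 + 10 = 71.

Step 2 — fraction explained by component i = λ_i / Σ λ:
  PC1: 44/71 = 0.6197
  PC2: 17/71 = 0.2394
  PC3: 10/71 = 0.1408

Step 3 — cumulative fraction after k components = (λ_1 + ... + λ_k) / Σ λ:
  k = 1: 44/71 = 0.6197
  k = 2: (44 + 17)/71 = 61/71 = 0.8592
  k = 3: (44 + 17 + 10)/71 = 71/71 = 1

Summary (fraction, with percent):

explained: PC1 0.6197 (61.97%), PC2 0.2394 (23.94%), PC3 0.1408 (14.08%);  cumulative: 0.6197, 0.8592, 1


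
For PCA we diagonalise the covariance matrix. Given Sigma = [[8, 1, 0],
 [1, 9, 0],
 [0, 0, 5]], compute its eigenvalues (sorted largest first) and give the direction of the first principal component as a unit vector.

Step 1 — characteristic polynomial p(λ) = det(λI - Sigma) = λ³ - tr·λ² + c_1·λ - det, where tr = trace, c_1 = sum of the principal 2×2 minors, det = det(Sigma):
  tr = 8 + 9 + 5 = 22,
  c_1 = (8·9 - (1)²) + (8·5 - (0)²) + (9·5 - (0)²) = 71 + 40 + 45 = 156,
  det = 8·(9·5 - (0)²) - (1)·((1)·5 - (0)·(0)) + (0)·((1)·(0) - 9·(0)) = 8·(45) - (1)·(5) + (0)·(0) = 355.
  So p(λ) = λ³ - 22λ² + 156λ - 355.
Step 2 — look for an integer root (rational root theorem: any rational root is an integer divisor of 355). Testing λ = 5:
  p(5) = 125 - 550 + 780 - 355 = 0  ✓
  Dividing out (λ - 5): p(λ) = (λ - 5)(λ² - 17λ + 71).
Step 3 — remaining eigenvalues from the quadratic λ² - 17λ + 71 = 0:
  Δ = 17² - 4·71 = 289 - 284 = 5,  λ = (17 ± √5)/2 = (17 ± 2.2361)/2 ≈ 9.618 or 7.382.
  Sorted: λ_1 = 9.618,  λ_2 = 7.382,  λ_3 = 5  (check: sum = 22 = tr ✓).

Step 4 — unit eigenvector for λ_1 ≈ 9.618: v spans the null space of (Sigma - λ_1 I), whose rows are
  r_1 = (-1.618, 1, 0),  r_2 = (1, -0.618, 0),  r_3 = (0, 0, -4.618).
  v is orthogonal to every row, so take v ∝ r_1 × r_3 = ((1)·(-4.618) - (0)·(0), (0)·(0) - (-1.618)·(-4.618), (-1.618)·(0) - (1)·(0)) ≈ (-4.618, -7.4721, 0).
  Rescale (multiply by -1 so the first nonzero entry is positive): u = (4.618, 7.4721, 0).
  ||u|| = √((4.618)² + (7.4721)² + (0)²) = √(77.1591) ≈ 8.784,  v_1 = u/||u|| ≈ (0.5257, 0.8507, 0) (||v_1|| = 1).

λ_1 = 9.618,  λ_2 = 7.382,  λ_3 = 5;  v_1 ≈ (0.5257, 0.8507, 0)


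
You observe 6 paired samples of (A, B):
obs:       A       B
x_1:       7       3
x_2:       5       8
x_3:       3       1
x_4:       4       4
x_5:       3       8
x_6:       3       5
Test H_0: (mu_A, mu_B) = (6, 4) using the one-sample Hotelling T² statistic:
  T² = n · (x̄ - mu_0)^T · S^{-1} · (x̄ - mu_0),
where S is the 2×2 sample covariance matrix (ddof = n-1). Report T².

Step 1 — sample mean vector:
  mean(A) = (7 + 5 + 3 + 4 + 3 + 3) / 6 = 25/6 = 4.1667
  mean(B) = (3 + 8 + 1 + 4 + 8 + 5) / 6 = 29/6 = 4.8333
  x̄ = (4.1667, 4.8333),  deviation x̄ - mu_0 = (4.1667, 4.8333) - (6, 4) = (-1.8333, 0.8333).

Step 2 — sample covariance matrix, S[i,j] = (1/(n-1)) · Σ_k (x_{k,i} - mean_i) · (x_{k,j} - mean_j), divisor n-1 = 5:
  S[A,A] = ((2.8333)·(2.8333) + (0.8333)·(0.8333) + (-1.1667)·(-1.1667) + (-0.1667)·(-0.1667) + (-1.1667)·(-1.1667) + (-1.1667)·(-1.1667)) / 5 = 12.8333/5 = 2.5667
  S[A,B] = ((2.8333)·(-1.8333) + (0.8333)·(3.1667) + (-1.1667)·(-3.8333) + (-0.1667)·(-0.8333) + (-1.1667)·(3.1667) + (-1.1667)·(0.1667)) / 5 = -1.8333/5 = -0.3667
  S[B,B] = ((-1.8333)·(-1.8333) + (3.1667)·(3.1667) + (-3.8333)·(-3.8333) + (-0.8333)·(-0.8333) + (3.1667)·(3.1667) + (0.1667)·(0.1667)) / 5 = 38.8333/5 = 7.7667
  S = [[2.5667, -0.3667],
 [-0.3667, 7.7667]].

Step 3 — invert S. det(S) = 2.5667·7.7667 - (-0.3667)² = 19.8.
  S^{-1} = (1/det) · [[d, -b], [-b, a]] = [[0.3923, 0.0185],
 [0.0185, 0.1296]].

Step 4 — quadratic form (x̄ - mu_0)^T · S^{-1} · (x̄ - mu_0):
  S^{-1} · (x̄ - mu_0) = (-0.7037, 0.0741),
  (x̄ - mu_0)^T · [...] = (-1.8333)·(-0.7037) + (0.8333)·(0.0741) = 1.3519.

Step 5 — scale by n: T² = 6 · 1.3519 = 8.1111.

T² ≈ 8.1111


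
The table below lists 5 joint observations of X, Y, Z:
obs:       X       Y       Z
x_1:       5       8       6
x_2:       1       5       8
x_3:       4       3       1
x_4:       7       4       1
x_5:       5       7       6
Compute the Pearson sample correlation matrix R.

Step 1 — column means:
  mean(X) = (5 + 1 + 4 + 7 + 5) / 5 = 22/5 = 4.4
  mean(Y) = (8 + 5 + 3 + 4 + 7) / 5 = 27/5 = 5.4
  mean(Z) = (6 + 8 + 1 + 1 + 6) / 5 = 22/5 = 4.4

Step 2 — sample variances and covariances s[i,j] = (1/(n-1)) · Σ_k (x_{k,i} - mean_i) · (x_{k,j} - mean_j), with n-1 = 4:
  s[X,X] = ((0.6)·(0.6) + (-3.4)·(-3.4) + (-0.4)·(-0.4) + (2.6)·(2.6) + (0.6)·(0.6)) / 4 = 19.2/4 = 4.8
  s[X,Y] = ((0.6)·(2.6) + (-3.4)·(-0.4) + (-0.4)·(-2.4) + (2.6)·(-1.4) + (0.6)·(1.6)) / 4 = 1.2/4 = 0.3
  s[X,Z] = ((0.6)·(1.6) + (-3.4)·(3.6) + (-0.4)·(-3.4) + (2.6)·(-3.4) + (0.6)·(1.6)) / 4 = -17.8/4 = -4.45
  s[Y,Y] = ((2.6)·(2.6) + (-0.4)·(-0.4) + (-2.4)·(-2.4) + (-1.4)·(-1.4) + (1.6)·(1.6)) / 4 = 17.2/4 = 4.3
  s[Y,Z] = ((2.6)·(1.6) + (-0.4)·(3.6) + (-2.4)·(-3.4) + (-1.4)·(-3.4) + (1.6)·(1.6)) / 4 = 18.2/4 = 4.55
  s[Z,Z] = ((1.6)·(1.6) + (3.6)·(3.6) + (-3.4)·(-3.4) + (-3.4)·(-3.4) + (1.6)·(1.6)) / 4 = 41.2/4 = 10.3
  Sample standard deviations s_i = √(s[i,i]):
  s(X) = √(4.8) = 2.1909
  s(Y) = √(4.3) = 2.0736
  s(Z) = √(10.3) = 3.2094

Step 3 — r_{ij} = s_{ij} / (s_i · s_j):
  r[X,X] = 1 (diagonal).
  r[X,Y] = 0.3 / (2.1909 · 2.0736) = 0.3 / 4.5431 = 0.066
  r[X,Z] = -4.45 / (2.1909 · 3.2094) = -4.45 / 7.0314 = -0.6329
  r[Y,Y] = 1 (diagonal).
  r[Y,Z] = 4.55 / (2.0736 · 3.2094) = 4.55 / 6.6551 = 0.6837
  r[Z,Z] = 1 (diagonal).

R is symmetric with unit diagonal. Assembling:

R = [[1, 0.066, -0.6329],
 [0.066, 1, 0.6837],
 [-0.6329, 0.6837, 1]]


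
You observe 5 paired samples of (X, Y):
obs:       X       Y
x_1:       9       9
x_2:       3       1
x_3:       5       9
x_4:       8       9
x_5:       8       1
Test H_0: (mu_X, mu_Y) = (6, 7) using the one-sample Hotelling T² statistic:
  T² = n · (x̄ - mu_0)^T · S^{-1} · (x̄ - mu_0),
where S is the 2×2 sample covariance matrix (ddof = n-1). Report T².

Step 1 — sample mean vector:
  mean(X) = (9 + 3 + 5 + 8 + 8) / 5 = 33/5 = 6.6
  mean(Y) = (9 + 1 + 9 + 9 + 1) / 5 = 29/5 = 5.8
  x̄ = (6.6, 5.8),  deviation x̄ - mu_0 = (6.6, 5.8) - (6, 7) = (0.6, -1.2).

Step 2 — sample covariance matrix, S[i,j] = (1/(n-1)) · Σ_k (x_{k,i} - mean_i) · (x_{k,j} - mean_j), divisor n-1 = 4:
  S[X,X] = ((2.4)·(2.4) + (-3.6)·(-3.6) + (-1.6)·(-1.6) + (1.4)·(1.4) + (1.4)·(1.4)) / 4 = 25.2/4 = 6.3
  S[X,Y] = ((2.4)·(3.2) + (-3.6)·(-4.8) + (-1.6)·(3.2) + (1.4)·(3.2) + (1.4)·(-4.8)) / 4 = 17.6/4 = 4.4
  S[Y,Y] = ((3.2)·(3.2) + (-4.8)·(-4.8) + (3.2)·(3.2) + (3.2)·(3.2) + (-4.8)·(-4.8)) / 4 = 76.8/4 = 19.2
  S = [[6.3, 4.4],
 [4.4, 19.2]].

Step 3 — invert S. det(S) = 6.3·19.2 - (4.4)² = 101.6.
  S^{-1} = (1/det) · [[d, -b], [-b, a]] = [[0.189, -0.0433],
 [-0.0433, 0.062]].

Step 4 — quadratic form (x̄ - mu_0)^T · S^{-1} · (x̄ - mu_0):
  S^{-1} · (x̄ - mu_0) = (0.1654, -0.1004),
  (x̄ - mu_0)^T · [...] = (0.6)·(0.1654) + (-1.2)·(-0.1004) = 0.2197.

Step 5 — scale by n: T² = 5 · 0.2197 = 1.0984.

T² ≈ 1.0984
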